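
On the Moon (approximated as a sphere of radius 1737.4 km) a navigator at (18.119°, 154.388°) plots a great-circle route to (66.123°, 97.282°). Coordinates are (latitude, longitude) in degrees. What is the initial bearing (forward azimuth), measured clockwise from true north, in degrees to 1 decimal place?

With φ₁ = 0.3162, φ₂ = 1.1541, Δλ = -0.9967 rad, the forward-azimuth formula gives
θ = atan2( sin Δλ cos φ₂ , cos φ₁ sin φ₂ − sin φ₁ cos φ₂ cos Δλ ) = atan2(-0.3399, 0.8007) = -23.00°.
Adding 360° brings this into [0°, 360°): 337.0°.

337.0°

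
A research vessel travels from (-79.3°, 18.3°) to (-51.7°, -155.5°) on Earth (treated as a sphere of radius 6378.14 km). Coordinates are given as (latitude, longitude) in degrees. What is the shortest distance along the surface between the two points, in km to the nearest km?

With latitudes φ₁ = -79.300°, φ₂ = -51.700° and longitude difference Δλ = -173.800°:
cos c = sin φ₁ sin φ₂ + cos φ₁ cos φ₂ cos Δλ = (-0.9826)(-0.7848) + (0.1857)(0.6198)(-0.9942) = 0.65673,
so c = arccos(0.65673) = 0.85432 rad.
Distance = R·c = 6378.14 × 0.8543 ≈ 5449 km.

5449 km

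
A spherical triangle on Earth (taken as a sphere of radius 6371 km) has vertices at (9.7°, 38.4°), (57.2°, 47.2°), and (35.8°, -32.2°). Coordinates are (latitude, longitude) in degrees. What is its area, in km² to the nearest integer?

18633138 km²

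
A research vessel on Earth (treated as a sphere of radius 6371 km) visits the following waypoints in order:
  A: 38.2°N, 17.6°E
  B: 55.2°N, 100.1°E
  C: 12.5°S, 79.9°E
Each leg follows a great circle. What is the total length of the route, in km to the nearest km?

13934 km

Leg A→B: central angle 0.9687 rad, distance 6171.8 km.
Leg B→C: central angle 1.2184 rad, distance 7762.2 km.
Total: 6171.8 + 7762.2 ≈ 13934 km.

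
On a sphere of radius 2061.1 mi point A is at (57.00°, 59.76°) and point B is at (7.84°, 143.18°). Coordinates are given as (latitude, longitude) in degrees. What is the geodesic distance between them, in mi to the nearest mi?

2872 mi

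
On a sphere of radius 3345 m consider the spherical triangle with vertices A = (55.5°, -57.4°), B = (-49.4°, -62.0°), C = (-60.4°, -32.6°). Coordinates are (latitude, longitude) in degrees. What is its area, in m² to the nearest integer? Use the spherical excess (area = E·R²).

Side lengths (central angles): a = 0.3475, b = 2.0517, c = 1.8321 rad; semiperimeter s = 2.1156.
By l'Huilier's theorem, tan(E/4) = √[tan(s/2) tan((s−a)/2) tan((s−b)/2) tan((s−c)/2)], giving spherical excess E = 0.3964 rad.
Area = E·R² = 0.3964 × (3345)² ≈ 4434782 m².

4434782 m²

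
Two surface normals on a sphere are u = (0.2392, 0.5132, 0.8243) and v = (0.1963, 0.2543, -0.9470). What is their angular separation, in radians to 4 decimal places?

2.2182 rad

u·v = -0.6032; |u| = 1.0000, |v| = 1.0000.
cos θ = (u·v)/(|u||v|) = -0.6031, so θ = 2.2182 rad.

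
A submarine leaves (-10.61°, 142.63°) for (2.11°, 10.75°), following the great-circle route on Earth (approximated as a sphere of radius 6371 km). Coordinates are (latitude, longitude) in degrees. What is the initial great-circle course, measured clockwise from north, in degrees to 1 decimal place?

263.4°

With φ₁ = -0.1852, φ₂ = 0.0368, Δλ = -2.3017 rad, the forward-azimuth formula gives
θ = atan2( sin Δλ cos φ₂ , cos φ₁ sin φ₂ − sin φ₁ cos φ₂ cos Δλ ) = atan2(-0.7440, -0.0866) = -96.64°.
Adding 360° brings this into [0°, 360°): 263.4°.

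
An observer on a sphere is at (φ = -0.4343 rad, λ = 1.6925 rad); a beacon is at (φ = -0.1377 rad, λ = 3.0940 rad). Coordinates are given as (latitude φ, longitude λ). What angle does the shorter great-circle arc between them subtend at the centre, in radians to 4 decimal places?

In radians: φ₁ = -0.4343, φ₂ = -0.1377, Δλ = 80.300° = 1.4015 rad.
Haversine: a = sin²(Δφ/2) + cos φ₁ cos φ₂ sin²(Δλ/2) = 0.0218 + (0.9072)(0.9905)(0.4158) = 0.39542.
Central angle c = 2·arcsin(√a) = 1.36008 rad.
So the angular separation is 1.3601 rad.

1.3601 rad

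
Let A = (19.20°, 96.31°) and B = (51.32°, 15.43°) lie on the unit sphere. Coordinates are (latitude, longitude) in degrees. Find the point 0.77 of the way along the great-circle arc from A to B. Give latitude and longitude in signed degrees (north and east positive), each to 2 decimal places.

50.06°, 40.71°

The central angle between A and B is δ = 1.2129 rad.
With f = 0.77, the slerp weights are sin((1−f)δ)/sin δ = 0.2940 and sin(fδ)/sin δ = 0.8584.
Weighted sum of the unit vectors: (0.2940)·(-0.1038,0.9387,0.3289) + (0.8584)·(0.6024,0.1663,0.7806) = (0.4866, 0.4187, 0.7668).
Converting back: φ = atan2(z, √(x²+y²)) = 50.06°, λ = atan2(y, x) = 40.71°.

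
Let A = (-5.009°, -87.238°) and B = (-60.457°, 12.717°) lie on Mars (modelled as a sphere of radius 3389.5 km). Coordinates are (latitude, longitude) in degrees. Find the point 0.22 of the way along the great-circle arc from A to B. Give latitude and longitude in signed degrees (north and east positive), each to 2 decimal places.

-22.25°, -76.94°

Central angle δ = 1.5798 rad. Interpolating on the sphere with fraction f = 0.22:
P = [sin((1−f)δ)·A + sin(fδ)·B] / sin δ = 0.9433·A + 0.3406·B in Cartesian coordinates,
giving P = (0.2091, -0.9016, -0.3787), i.e. latitude -22.25°, longitude -76.94°.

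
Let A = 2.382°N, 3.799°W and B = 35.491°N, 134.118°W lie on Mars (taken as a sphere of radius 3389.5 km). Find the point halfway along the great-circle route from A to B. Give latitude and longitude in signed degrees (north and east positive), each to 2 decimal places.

38.57°, -56.53°

The central angle between A and B is δ = 2.0970 rad.
With f = 0.5, the slerp weights are sin((1−f)δ)/sin δ = 1.0022 and sin(fδ)/sin δ = 1.0022.
Weighted sum of the unit vectors: (1.0022)·(0.9969,-0.0662,0.0416) + (1.0022)·(-0.5668,-0.5845,0.5806) = (0.4311, -0.6522, 0.6235).
Converting back: φ = atan2(z, √(x²+y²)) = 38.57°, λ = atan2(y, x) = -56.53°.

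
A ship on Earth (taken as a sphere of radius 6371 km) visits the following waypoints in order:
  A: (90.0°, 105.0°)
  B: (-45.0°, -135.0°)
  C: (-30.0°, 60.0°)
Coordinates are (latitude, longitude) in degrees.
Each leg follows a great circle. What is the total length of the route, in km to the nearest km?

26550 km

Leg A→B: central angle 2.3562 rad, distance 15011.3 km.
Leg B→C: central angle 1.8111 rad, distance 11538.2 km.
Total: 15011.3 + 11538.2 ≈ 26550 km.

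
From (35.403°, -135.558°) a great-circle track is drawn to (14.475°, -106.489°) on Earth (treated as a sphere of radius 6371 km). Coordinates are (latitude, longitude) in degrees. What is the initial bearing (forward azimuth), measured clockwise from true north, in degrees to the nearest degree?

Δλ = 29.069° = 0.5073 rad.
y = sin Δλ · cos φ₂ = (0.4859)(0.9683) = 0.4704
x = cos φ₁ sin φ₂ − sin φ₁ cos φ₂ cos Δλ = (0.8151)(0.2500) − (0.5793)(0.9683)(0.8740) = -0.2865
θ = atan2(y, x) = 121.34°, so the bearing is 121°.

121°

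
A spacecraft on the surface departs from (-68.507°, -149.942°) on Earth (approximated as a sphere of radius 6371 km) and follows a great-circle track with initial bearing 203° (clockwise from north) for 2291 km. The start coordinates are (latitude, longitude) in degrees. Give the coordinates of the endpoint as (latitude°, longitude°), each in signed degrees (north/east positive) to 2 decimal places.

-81.74°, 136.87°

Angular distance δ = d/R = 2291/6371 = 0.35960 rad; initial bearing θ = 3.5430 rad.
sin φ₂ = sin φ₁ cos δ + cos φ₁ sin δ cos θ = (-0.9305)(0.9360) + (0.3664)(0.3519)(-0.9205) = -0.9896, so φ₂ = -81.74°.
Δλ = atan2(sin θ sin δ cos φ₁, cos δ − sin φ₁ sin φ₂) = atan2(-0.0504, 0.0152) = -73.184°.
λ₂ = -149.942° − 73.184° = -223.13° → 136.87° after wrapping to (−180°, 180°].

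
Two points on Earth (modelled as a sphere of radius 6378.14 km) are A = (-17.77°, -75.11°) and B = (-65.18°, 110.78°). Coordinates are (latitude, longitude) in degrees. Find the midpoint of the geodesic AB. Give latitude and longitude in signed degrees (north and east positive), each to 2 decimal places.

Central angle δ = 1.6917 rad. Interpolating on the sphere with fraction f = 0.5:
P = [sin((1−f)δ)·A + sin(fδ)·B] / sin δ = 0.7540·A + 0.7540·B in Cartesian coordinates,
giving P = (0.0722, -0.3980, -0.9145), i.e. latitude -66.14°, longitude -79.72°.

-66.14°, -79.72°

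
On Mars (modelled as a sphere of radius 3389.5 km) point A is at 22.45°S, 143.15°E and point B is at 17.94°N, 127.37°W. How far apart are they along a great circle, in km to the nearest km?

Let φ₁ = -0.3918 rad, φ₂ = 0.3131 rad, and Δλ = 1.5617 rad.
cos c = sin φ₁ sin φ₂ + cos φ₁ cos φ₂ cos Δλ = (-0.3819)(0.3080) + (0.9242)(0.9514)(0.0091) = -0.10965,
so c = arccos(-0.10965) = 1.68066 rad.
Distance = R·c = 3389.5 × 1.6807 ≈ 5697 km.

5697 km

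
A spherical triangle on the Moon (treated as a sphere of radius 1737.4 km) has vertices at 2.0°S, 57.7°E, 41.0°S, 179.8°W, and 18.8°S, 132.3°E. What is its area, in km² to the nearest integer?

1548442 km²

Side lengths (central angles): a = 0.8087, b = 1.3052, c = 1.9631 rad; semiperimeter s = 2.0385.
By l'Huilier's theorem, tan(E/4) = √[tan(s/2) tan((s−a)/2) tan((s−b)/2) tan((s−c)/2)], giving spherical excess E = 0.5130 rad.
Area = E·R² = 0.5130 × (1737.4)² ≈ 1548442 km².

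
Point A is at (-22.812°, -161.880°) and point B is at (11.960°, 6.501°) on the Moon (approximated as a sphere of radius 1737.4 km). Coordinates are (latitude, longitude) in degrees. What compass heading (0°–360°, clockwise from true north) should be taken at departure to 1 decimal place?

With φ₁ = -0.3981, φ₂ = 0.2087, Δλ = 2.9388 rad, the forward-azimuth formula gives
θ = atan2( sin Δλ cos φ₂ , cos φ₁ sin φ₂ − sin φ₁ cos φ₂ cos Δλ ) = atan2(0.1970, -0.1805) = 132.49°.
So the initial bearing is 132.5°.

132.5°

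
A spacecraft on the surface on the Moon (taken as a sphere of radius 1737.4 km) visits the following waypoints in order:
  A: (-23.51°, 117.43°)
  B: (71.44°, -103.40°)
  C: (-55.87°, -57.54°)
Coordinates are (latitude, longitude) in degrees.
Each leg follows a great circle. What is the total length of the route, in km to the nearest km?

7827 km

Leg A→B: central angle 2.2131 rad, distance 3845.0 km.
Leg B→C: central angle 2.2921 rad, distance 3982.2 km.
Total: 3845.0 + 3982.2 ≈ 7827 km.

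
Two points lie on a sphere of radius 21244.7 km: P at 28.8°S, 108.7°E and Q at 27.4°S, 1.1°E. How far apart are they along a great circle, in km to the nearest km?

33659 km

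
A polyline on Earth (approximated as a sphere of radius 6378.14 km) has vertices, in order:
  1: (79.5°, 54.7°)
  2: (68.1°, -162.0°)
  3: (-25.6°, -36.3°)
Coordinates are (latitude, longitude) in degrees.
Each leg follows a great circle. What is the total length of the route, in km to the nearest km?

Leg 1→2: central angle 0.5398 rad, distance 3443.0 km.
Leg 2→3: central angle 2.2108 rad, distance 14100.7 km.
Total: 3443.0 + 14100.7 ≈ 17544 km.

17544 km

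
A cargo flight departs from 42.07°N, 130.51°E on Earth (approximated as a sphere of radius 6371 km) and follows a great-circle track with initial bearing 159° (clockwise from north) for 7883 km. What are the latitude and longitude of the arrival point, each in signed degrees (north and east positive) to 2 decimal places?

Angular distance δ = d/R = 7883/6371 = 1.23733 rad; initial bearing θ = 2.7751 rad.
sin φ₂ = sin φ₁ cos δ + cos φ₁ sin δ cos θ = (0.6700)(0.3273) + (0.7423)(0.9449)(-0.9336) = -0.4355, so φ₂ = -25.82°.
Δλ = atan2(sin θ sin δ cos φ₁, cos δ − sin φ₁ sin φ₂) = atan2(0.2514, 0.6191) = 22.097°.
λ₂ = 130.510° + 22.097° = 152.61°.

-25.82°, 152.61°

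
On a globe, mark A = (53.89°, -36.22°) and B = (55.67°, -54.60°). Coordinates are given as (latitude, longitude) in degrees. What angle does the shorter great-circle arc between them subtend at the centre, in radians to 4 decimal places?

With latitudes φ₁ = 53.890°, φ₂ = 55.670° and longitude difference Δλ = -18.380°:
cos c = sin φ₁ sin φ₂ + cos φ₁ cos φ₂ cos Δλ = (0.8079)(0.8258) + (0.5893)(0.5640)(0.9490) = 0.98256,
so c = arccos(0.98256) = 0.18702 rad.
So the angular separation is 0.1870 rad.

0.1870 rad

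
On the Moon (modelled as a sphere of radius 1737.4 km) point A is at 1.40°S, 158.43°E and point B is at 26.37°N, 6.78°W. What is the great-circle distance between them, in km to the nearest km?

With latitudes φ₁ = -1.400°, φ₂ = 26.370° and longitude difference Δλ = -165.210°:
Haversine: a = sin²(Δφ/2) + cos φ₁ cos φ₂ sin²(Δλ/2) = 0.0576 + (0.9997)(0.8959)(0.9834) = 0.93843.
Central angle c = 2·arcsin(√a) = 2.64007 rad.
Distance = R·c = 1737.4 × 2.6401 ≈ 4587 km.

4587 km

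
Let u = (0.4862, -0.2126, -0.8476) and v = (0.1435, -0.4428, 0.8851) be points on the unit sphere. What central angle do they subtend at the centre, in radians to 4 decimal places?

2.1973 rad

u·v = -0.5863; |u| = 1.0000, |v| = 1.0000.
cos θ = (u·v)/(|u||v|) = -0.5863, so θ = 2.1973 rad.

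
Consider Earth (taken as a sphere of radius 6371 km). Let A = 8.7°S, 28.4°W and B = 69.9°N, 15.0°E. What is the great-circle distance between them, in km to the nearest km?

In radians: φ₁ = -0.1518, φ₂ = 1.2200, Δλ = 43.400° = 0.7575 rad.
Haversine: a = sin²(Δφ/2) + cos φ₁ cos φ₂ sin²(Δλ/2) = 0.4012 + (0.9885)(0.3437)(0.1367) = 0.44761.
Central angle c = 2·arcsin(√a) = 1.46583 rad.
Distance = R·c = 6371 × 1.4658 ≈ 9339 km.

9339 km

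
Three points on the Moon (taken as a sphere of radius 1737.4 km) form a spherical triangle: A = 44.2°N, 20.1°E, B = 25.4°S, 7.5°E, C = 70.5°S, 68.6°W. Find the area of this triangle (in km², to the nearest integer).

Side lengths (central angles): a = 1.0738, b = 2.2807, c = 1.2313 rad; semiperimeter s = 2.2929.
By l'Huilier's theorem, tan(E/4) = √[tan(s/2) tan((s−a)/2) tan((s−b)/2) tan((s−c)/2)], giving spherical excess E = 0.2975 rad.
Area = E·R² = 0.2975 × (1737.4)² ≈ 897949 km².

897949 km²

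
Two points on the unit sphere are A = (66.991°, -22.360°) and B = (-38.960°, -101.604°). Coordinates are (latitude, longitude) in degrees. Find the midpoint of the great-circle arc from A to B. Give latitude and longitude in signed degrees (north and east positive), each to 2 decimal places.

Central angle δ = 2.1200 rad. Interpolating on the sphere with fraction f = 0.5:
P = [sin((1−f)δ)·A + sin(fδ)·B] / sin δ = 1.0228·A + 1.0228·B in Cartesian coordinates,
giving P = (0.2098, -0.9311, 0.2983), i.e. latitude 17.36°, longitude -77.31°.

17.36°, -77.31°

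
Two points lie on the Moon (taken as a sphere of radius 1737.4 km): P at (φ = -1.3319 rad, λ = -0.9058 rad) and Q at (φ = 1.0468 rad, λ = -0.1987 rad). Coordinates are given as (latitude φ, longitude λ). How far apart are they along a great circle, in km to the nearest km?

4206 km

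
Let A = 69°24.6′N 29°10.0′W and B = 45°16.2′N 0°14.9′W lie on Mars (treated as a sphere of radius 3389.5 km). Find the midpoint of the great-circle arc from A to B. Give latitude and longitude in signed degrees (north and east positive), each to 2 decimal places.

58.08°, -9.79°

Central angle δ = 0.4914 rad. Interpolating on the sphere with fraction f = 0.5:
P = [sin((1−f)δ)·A + sin(fδ)·B] / sin δ = 0.5155·A + 0.5155·B in Cartesian coordinates,
giving P = (0.5211, -0.0899, 0.8488), i.e. latitude 58.08°, longitude -9.79°.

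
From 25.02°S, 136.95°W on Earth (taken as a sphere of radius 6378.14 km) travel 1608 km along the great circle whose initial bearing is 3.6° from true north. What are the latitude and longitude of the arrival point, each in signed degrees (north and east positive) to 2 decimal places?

Angular distance δ = d/R = 1608/6378.14 = 0.25211 rad; initial bearing θ = 0.0628 rad.
sin φ₂ = sin φ₁ cos δ + cos φ₁ sin δ cos θ = (-0.4229)(0.9684) + (0.9062)(0.2494)(0.9980) = -0.1840, so φ₂ = -10.60°.
Δλ = atan2(sin θ sin δ cos φ₁, cos δ − sin φ₁ sin φ₂) = atan2(0.0142, 0.8906) = 0.913°.
λ₂ = -136.950° + 0.913° = -136.04°.

-10.60°, -136.04°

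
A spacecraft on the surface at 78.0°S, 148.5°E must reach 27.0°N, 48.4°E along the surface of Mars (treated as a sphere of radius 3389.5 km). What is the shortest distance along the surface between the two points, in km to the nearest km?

With latitudes φ₁ = -78.000°, φ₂ = 27.000° and longitude difference Δλ = -100.100°:
Haversine: a = sin²(Δφ/2) + cos φ₁ cos φ₂ sin²(Δλ/2) = 0.6294 + (0.2079)(0.8910)(0.5877) = 0.73828.
Central angle c = 2·arcsin(√a) = 2.06753 rad.
Distance = R·c = 3389.5 × 2.0675 ≈ 7008 km.

7008 km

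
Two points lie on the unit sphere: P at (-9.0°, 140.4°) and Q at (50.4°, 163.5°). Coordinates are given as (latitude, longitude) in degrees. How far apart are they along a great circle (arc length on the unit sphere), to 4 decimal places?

1.0944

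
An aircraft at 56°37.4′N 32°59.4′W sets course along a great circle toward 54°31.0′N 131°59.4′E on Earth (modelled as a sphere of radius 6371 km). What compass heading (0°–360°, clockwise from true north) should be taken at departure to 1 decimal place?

Δλ = 164.980° = 2.8794 rad.
y = sin Δλ · cos φ₂ = (0.2592)(0.5805) = 0.1504
x = cos φ₁ sin φ₂ − sin φ₁ cos φ₂ cos Δλ = (0.5501)(0.8143) − (0.8351)(0.5805)(-0.9658) = 0.9161
θ = atan2(y, x) = 9.32°, so the bearing is 9.3°.

9.3°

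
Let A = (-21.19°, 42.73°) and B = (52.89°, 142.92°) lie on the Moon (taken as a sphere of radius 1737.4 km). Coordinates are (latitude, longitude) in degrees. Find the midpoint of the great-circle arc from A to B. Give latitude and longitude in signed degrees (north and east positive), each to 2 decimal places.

The central angle between A and B is δ = 1.9690 rad.
With f = 0.5, the slerp weights are sin((1−f)δ)/sin δ = 0.9037 and sin(fδ)/sin δ = 0.9037.
Weighted sum of the unit vectors: (0.9037)·(0.6849,0.6327,-0.3615) + (0.9037)·(-0.4813,0.3638,0.7975) = (0.1839, 0.9005, 0.3940).
Converting back: φ = atan2(z, √(x²+y²)) = 23.21°, λ = atan2(y, x) = 78.45°.

23.21°, 78.45°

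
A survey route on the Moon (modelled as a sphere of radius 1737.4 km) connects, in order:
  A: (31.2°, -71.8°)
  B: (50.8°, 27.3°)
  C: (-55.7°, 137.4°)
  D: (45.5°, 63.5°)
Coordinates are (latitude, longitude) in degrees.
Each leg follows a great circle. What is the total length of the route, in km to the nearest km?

10005 km

Leg A→B: central angle 1.2493 rad, distance 2170.6 km.
Leg B→C: central angle 2.4381 rad, distance 4235.9 km.
Leg C→D: central angle 2.0711 rad, distance 3598.3 km.
Total: 2170.6 + 4235.9 + 3598.3 ≈ 10005 km.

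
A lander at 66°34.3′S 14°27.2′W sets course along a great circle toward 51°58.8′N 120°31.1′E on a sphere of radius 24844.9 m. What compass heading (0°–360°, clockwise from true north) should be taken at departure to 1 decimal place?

101.2°

With φ₁ = -1.1619, φ₂ = 0.9072, Δλ = 2.3557 rad, the forward-azimuth formula gives
θ = atan2( sin Δλ cos φ₂ , cos φ₁ sin φ₂ − sin φ₁ cos φ₂ cos Δλ ) = atan2(0.4357, -0.0862) = 101.19°.
So the initial bearing is 101.2°.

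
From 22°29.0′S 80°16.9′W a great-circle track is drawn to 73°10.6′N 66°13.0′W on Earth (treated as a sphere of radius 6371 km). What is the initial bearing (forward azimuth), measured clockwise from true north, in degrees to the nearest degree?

4°

With φ₁ = -0.3924, φ₂ = 1.2772, Δλ = 0.2455 rad, the forward-azimuth formula gives
θ = atan2( sin Δλ cos φ₂ , cos φ₁ sin φ₂ − sin φ₁ cos φ₂ cos Δλ ) = atan2(0.0703, 0.9918) = 4.06°.
So the initial bearing is 4°.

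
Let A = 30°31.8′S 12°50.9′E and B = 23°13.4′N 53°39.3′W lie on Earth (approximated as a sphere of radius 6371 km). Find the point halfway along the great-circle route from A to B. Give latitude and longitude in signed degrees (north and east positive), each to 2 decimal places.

Central angle δ = 1.4553 rad. Interpolating on the sphere with fraction f = 0.5:
P = [sin((1−f)δ)·A + sin(fδ)·B] / sin δ = 0.6696·A + 0.6696·B in Cartesian coordinates,
giving P = (0.9270, -0.3674, -0.0761), i.e. latitude -4.37°, longitude -21.62°.

-4.37°, -21.62°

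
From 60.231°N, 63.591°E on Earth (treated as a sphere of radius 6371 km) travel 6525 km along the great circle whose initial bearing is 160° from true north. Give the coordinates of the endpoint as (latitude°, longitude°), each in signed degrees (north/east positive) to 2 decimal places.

Angular distance δ = d/R = 6525/6371 = 1.02417 rad; initial bearing θ = 2.7925 rad.
sin φ₂ = sin φ₁ cos δ + cos φ₁ sin δ cos θ = (0.8680)(0.5198) + (0.4965)(0.8543)(-0.9397) = 0.0526, so φ₂ = 3.02°.
Δλ = atan2(sin θ sin δ cos φ₁, cos δ − sin φ₁ sin φ₂) = atan2(0.1451, 0.4741) = 17.013°.
λ₂ = 63.591° + 17.013° = 80.60°.

3.02°, 80.60°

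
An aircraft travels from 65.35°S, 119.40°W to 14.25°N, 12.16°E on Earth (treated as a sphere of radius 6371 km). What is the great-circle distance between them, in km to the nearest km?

13284 km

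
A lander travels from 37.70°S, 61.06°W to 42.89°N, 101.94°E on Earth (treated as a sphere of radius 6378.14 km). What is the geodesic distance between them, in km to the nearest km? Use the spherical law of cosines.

18486 km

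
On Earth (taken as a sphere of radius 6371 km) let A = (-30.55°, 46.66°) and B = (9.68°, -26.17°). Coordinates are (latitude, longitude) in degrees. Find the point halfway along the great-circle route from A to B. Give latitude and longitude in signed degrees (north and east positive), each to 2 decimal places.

-12.87°, 7.40°

Central angle δ = 1.4049 rad. Interpolating on the sphere with fraction f = 0.5:
P = [sin((1−f)δ)·A + sin(fδ)·B] / sin δ = 0.6551·A + 0.6551·B in Cartesian coordinates,
giving P = (0.9667, 0.1255, -0.2228), i.e. latitude -12.87°, longitude 7.40°.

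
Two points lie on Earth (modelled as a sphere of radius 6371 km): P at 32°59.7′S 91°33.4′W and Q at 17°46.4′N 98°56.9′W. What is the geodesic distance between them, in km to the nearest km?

5700 km

In radians: φ₁ = -0.5759, φ₂ = 0.3102, Δλ = -7.392° = -0.1290 rad.
cos c = sin φ₁ sin φ₂ + cos φ₁ cos φ₂ cos Δλ = (-0.5446)(0.3053) + (0.8387)(0.9523)(0.9917) = 0.62582,
so c = arccos(0.62582) = 0.89461 rad.
Distance = R·c = 6371 × 0.8946 ≈ 5700 km.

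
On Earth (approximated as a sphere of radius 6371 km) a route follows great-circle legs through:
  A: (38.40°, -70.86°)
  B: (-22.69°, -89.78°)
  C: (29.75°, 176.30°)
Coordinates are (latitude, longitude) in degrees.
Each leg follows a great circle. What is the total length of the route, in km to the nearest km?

Leg A→B: central angle 1.1103 rad, distance 7073.9 km.
Leg B→C: central angle 1.8195 rad, distance 11592.2 km.
Total: 7073.9 + 11592.2 ≈ 18666 km.

18666 km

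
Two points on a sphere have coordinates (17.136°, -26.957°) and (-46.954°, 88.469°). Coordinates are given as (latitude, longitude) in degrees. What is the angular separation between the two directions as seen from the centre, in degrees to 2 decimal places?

In radians: φ₁ = 0.2991, φ₂ = -0.8195, Δλ = 115.426° = 2.0146 rad.
cos c = sin φ₁ sin φ₂ + cos φ₁ cos φ₂ cos Δλ = (0.2946)(-0.7308) + (0.9556)(0.6826)(-0.4293) = -0.49538,
so c = arccos(-0.49538) = 2.08907 rad.
So the angular separation is 119.69°.

119.69°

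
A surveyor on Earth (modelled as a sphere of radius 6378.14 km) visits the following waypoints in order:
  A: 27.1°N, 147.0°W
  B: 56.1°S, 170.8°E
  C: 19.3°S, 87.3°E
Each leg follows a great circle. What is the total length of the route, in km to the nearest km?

17932 km

Leg A→B: central angle 1.5811 rad, distance 10084.4 km.
Leg B→C: central angle 1.2303 rad, distance 7847.3 km.
Total: 10084.4 + 7847.3 ≈ 17932 km.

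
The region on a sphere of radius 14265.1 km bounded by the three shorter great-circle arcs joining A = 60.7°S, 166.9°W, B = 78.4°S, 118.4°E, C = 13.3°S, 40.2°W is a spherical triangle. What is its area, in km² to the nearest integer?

99350772 km²

Side lengths (central angles): a = 1.5276, b = 1.6549, c = 0.4945 rad; semiperimeter s = 1.8385.
By l'Huilier's theorem, tan(E/4) = √[tan(s/2) tan((s−a)/2) tan((s−b)/2) tan((s−c)/2)], giving spherical excess E = 0.4882 rad.
Area = E·R² = 0.4882 × (14265.1)² ≈ 99350772 km².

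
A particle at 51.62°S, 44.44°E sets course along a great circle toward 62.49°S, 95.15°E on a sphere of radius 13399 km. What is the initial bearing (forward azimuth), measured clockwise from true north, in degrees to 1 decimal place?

With φ₁ = -0.9009, φ₂ = -1.0907, Δλ = 0.8851 rad, the forward-azimuth formula gives
θ = atan2( sin Δλ cos φ₂ , cos φ₁ sin φ₂ − sin φ₁ cos φ₂ cos Δλ ) = atan2(0.3575, -0.3214) = 131.96°.
So the initial bearing is 132.0°.

132.0°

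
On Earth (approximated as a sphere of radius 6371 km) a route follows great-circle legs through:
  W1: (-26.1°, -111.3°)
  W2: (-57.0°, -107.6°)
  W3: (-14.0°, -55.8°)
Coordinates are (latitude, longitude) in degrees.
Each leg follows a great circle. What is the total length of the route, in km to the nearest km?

9900 km

Leg W1→W2: central angle 0.5413 rad, distance 3448.5 km.
Leg W2→W3: central angle 1.0126 rad, distance 6451.0 km.
Total: 3448.5 + 6451.0 ≈ 9900 km.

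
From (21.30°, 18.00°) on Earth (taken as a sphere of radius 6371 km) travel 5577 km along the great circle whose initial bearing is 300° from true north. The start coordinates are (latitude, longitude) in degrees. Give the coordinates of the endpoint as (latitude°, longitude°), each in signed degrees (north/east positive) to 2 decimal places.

Angular distance δ = d/R = 5577/6371 = 0.87537 rad; initial bearing θ = 5.2360 rad.
sin φ₂ = sin φ₁ cos δ + cos φ₁ sin δ cos θ = (0.3633)(0.6407) + (0.9317)(0.7678)(0.5000) = 0.5904, so φ₂ = 36.19°.
Δλ = atan2(sin θ sin δ cos φ₁, cos δ − sin φ₁ sin φ₂) = atan2(-0.6195, 0.4262) = -55.470°.
λ₂ = 18.000° − 55.470° = -37.47°.

36.19°, -37.47°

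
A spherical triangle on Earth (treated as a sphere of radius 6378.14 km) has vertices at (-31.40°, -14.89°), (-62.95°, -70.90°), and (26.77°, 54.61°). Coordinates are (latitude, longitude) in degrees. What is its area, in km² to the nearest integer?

Side lengths (central angles): a = 2.2614, b = 1.5386, c = 0.8216 rad; semiperimeter s = 2.3108.
By l'Huilier's theorem, tan(E/4) = √[tan(s/2) tan((s−a)/2) tan((s−b)/2) tan((s−c)/2)], giving spherical excess E = 0.5756 rad.
Area = E·R² = 0.5756 × (6378.14)² ≈ 23413859 km².

23413859 km²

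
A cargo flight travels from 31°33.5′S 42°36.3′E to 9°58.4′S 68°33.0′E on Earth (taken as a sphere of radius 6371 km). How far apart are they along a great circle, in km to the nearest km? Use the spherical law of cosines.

3591 km

In radians: φ₁ = -0.5508, φ₂ = -0.1741, Δλ = 25.945° = 0.4528 rad.
cos c = sin φ₁ sin φ₂ + cos φ₁ cos φ₂ cos Δλ = (-0.5234)(-0.1732) + (0.8521)(0.9849)(0.8992) = 0.84529,
so c = arccos(0.84529) = 0.56369 rad.
Distance = R·c = 6371 × 0.5637 ≈ 3591 km.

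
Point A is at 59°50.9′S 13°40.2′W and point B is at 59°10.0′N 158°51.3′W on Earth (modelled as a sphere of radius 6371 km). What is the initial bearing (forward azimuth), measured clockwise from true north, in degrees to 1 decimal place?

283.0°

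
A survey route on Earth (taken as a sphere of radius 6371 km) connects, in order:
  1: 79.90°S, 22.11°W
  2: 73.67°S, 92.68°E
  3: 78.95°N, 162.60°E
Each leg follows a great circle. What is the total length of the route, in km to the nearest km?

20003 km

Leg 1→2: central angle 0.3921 rad, distance 2498.0 km.
Leg 2→3: central angle 2.7475 rad, distance 17504.6 km.
Total: 2498.0 + 17504.6 ≈ 20003 km.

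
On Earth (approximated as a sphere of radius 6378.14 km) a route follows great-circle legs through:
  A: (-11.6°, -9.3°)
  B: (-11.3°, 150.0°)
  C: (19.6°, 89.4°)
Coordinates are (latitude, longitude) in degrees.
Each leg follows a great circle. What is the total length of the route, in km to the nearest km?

24090 km

Leg A→B: central angle 2.6044 rad, distance 16611.5 km.
Leg B→C: central angle 1.1726 rad, distance 7479.0 km.
Total: 16611.5 + 7479.0 ≈ 24090 km.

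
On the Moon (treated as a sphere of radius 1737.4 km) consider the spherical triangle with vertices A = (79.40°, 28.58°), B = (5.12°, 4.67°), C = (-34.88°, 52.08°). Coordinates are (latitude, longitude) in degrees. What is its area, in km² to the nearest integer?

Side lengths (central angles): a = 1.0450, b = 2.0083, c = 1.3127 rad; semiperimeter s = 2.1830.
By l'Huilier's theorem, tan(E/4) = √[tan(s/2) tan((s−a)/2) tan((s−b)/2) tan((s−c)/2)], giving spherical excess E = 0.8808 rad.
Area = E·R² = 0.8808 × (1737.4)² ≈ 2658652 km².

2658652 km²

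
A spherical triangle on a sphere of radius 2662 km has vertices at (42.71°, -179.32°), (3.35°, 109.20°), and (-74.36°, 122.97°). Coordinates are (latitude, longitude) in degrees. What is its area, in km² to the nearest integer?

9362787 km²

Side lengths (central angles): a = 1.3642, b = 2.1500, c = 1.2947 rad; semiperimeter s = 2.4044.
By l'Huilier's theorem, tan(E/4) = √[tan(s/2) tan((s−a)/2) tan((s−b)/2) tan((s−c)/2)], giving spherical excess E = 1.3213 rad.
Area = E·R² = 1.3213 × (2662)² ≈ 9362787 km².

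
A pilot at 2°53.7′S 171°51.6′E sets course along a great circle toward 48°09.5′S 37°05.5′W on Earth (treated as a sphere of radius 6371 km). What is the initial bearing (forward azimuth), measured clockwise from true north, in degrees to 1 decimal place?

With φ₁ = -0.0505, φ₂ = -0.8405, Δλ = 2.6363 rad, the forward-azimuth formula gives
θ = atan2( sin Δλ cos φ₂ , cos φ₁ sin φ₂ − sin φ₁ cos φ₂ cos Δλ ) = atan2(0.3229, -0.7735) = 157.34°.
So the initial bearing is 157.3°.

157.3°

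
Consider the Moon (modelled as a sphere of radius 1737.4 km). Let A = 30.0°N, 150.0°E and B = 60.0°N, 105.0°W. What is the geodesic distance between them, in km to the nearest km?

2161 km

Let φ₁ = 0.5236 rad, φ₂ = 1.0472 rad, and Δλ = 1.8326 rad.
cos c = sin φ₁ sin φ₂ + cos φ₁ cos φ₂ cos Δλ = (0.5000)(0.8660) + (0.8660)(0.5000)(-0.2588) = 0.32094,
so c = arccos(0.32094) = 1.24407 rad.
Distance = R·c = 1737.4 × 1.2441 ≈ 2161 km.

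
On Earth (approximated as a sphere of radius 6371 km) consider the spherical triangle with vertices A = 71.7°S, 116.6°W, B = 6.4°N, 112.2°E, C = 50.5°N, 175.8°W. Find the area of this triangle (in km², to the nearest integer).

92283373 km²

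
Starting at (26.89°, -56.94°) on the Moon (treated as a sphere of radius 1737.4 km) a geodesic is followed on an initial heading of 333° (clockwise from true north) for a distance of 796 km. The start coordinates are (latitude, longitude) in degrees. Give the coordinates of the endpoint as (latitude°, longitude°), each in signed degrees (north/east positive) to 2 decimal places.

49.21°, -74.84°

Angular distance δ = d/R = 796/1737.4 = 0.45816 rad; initial bearing θ = 5.8119 rad.
sin φ₂ = sin φ₁ cos δ + cos φ₁ sin δ cos θ = (0.4523)(0.8969) + (0.8919)(0.4423)(0.8910) = 0.7571, so φ₂ = 49.21°.
Δλ = atan2(sin θ sin δ cos φ₁, cos δ − sin φ₁ sin φ₂) = atan2(-0.1791, 0.5544) = -17.901°.
λ₂ = -56.940° − 17.901° = -74.84°.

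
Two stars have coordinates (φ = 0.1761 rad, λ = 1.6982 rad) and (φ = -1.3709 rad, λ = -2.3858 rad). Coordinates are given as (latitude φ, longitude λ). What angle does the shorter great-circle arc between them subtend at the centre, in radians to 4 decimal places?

In radians: φ₁ = 0.1761, φ₂ = -1.3709, Δλ = 126.004° = 2.1992 rad.
cos c = sin φ₁ sin φ₂ + cos φ₁ cos φ₂ cos Δλ = (0.1752)(-0.9801) + (0.9845)(0.1986)(-0.5878) = -0.28662,
so c = arccos(-0.28662) = 1.86150 rad.
So the angular separation is 1.8615 rad.

1.8615 rad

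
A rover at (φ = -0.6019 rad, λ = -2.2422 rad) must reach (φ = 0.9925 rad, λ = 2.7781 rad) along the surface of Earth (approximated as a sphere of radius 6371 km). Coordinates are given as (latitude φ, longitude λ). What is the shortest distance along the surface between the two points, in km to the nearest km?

12201 km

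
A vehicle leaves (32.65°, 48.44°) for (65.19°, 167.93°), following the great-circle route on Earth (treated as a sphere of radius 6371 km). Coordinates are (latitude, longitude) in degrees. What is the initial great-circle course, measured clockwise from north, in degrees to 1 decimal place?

22.6°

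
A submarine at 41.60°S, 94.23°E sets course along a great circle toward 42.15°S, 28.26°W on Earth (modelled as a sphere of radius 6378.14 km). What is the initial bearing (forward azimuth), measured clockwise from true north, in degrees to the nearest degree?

With φ₁ = -0.7261, φ₂ = -0.7357, Δλ = -2.1379 rad, the forward-azimuth formula gives
θ = atan2( sin Δλ cos φ₂ , cos φ₁ sin φ₂ − sin φ₁ cos φ₂ cos Δλ ) = atan2(-0.6254, -0.7662) = -140.78°.
Adding 360° brings this into [0°, 360°): 219°.

219°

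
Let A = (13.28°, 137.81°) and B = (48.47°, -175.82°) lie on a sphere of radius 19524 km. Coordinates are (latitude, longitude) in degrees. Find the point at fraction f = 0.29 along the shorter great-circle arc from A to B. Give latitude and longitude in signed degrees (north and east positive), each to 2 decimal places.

24.97°, 147.87°

Central angle δ = 0.9056 rad. Interpolating on the sphere with fraction f = 0.29:
P = [sin((1−f)δ)·A + sin(fδ)·B] / sin δ = 0.7621·A + 0.3300·B in Cartesian coordinates,
giving P = (-0.7677, 0.4822, 0.4221), i.e. latitude 24.97°, longitude 147.87°.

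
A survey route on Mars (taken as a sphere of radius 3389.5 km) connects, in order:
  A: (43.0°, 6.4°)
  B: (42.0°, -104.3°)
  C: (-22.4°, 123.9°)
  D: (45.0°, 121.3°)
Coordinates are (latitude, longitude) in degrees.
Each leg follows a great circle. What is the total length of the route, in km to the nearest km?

Leg A→B: central angle 1.3034 rad, distance 4417.8 km.
Leg B→C: central angle 2.3645 rad, distance 8014.4 km.
Leg C→D: central angle 1.1771 rad, distance 3989.7 km.
Total: 4417.8 + 8014.4 + 3989.7 ≈ 16422 km.

16422 km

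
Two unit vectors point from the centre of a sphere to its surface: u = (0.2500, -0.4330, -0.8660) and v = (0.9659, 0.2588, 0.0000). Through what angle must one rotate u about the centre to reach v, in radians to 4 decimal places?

1.4410 rad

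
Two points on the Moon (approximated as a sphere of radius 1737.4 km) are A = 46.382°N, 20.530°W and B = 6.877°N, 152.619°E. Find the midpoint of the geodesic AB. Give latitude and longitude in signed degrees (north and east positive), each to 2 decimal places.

69.31°, 137.65°

The central angle between A and B is δ = 2.2060 rad.
With f = 0.5, the slerp weights are sin((1−f)δ)/sin δ = 1.1088 and sin(fδ)/sin δ = 1.1088.
Weighted sum of the unit vectors: (1.1088)·(0.6460,-0.2419,0.7240) + (1.1088)·(-0.8816,0.4566,0.1197) = (-0.2612, 0.2380, 0.9355).
Converting back: φ = atan2(z, √(x²+y²)) = 69.31°, λ = atan2(y, x) = 137.65°.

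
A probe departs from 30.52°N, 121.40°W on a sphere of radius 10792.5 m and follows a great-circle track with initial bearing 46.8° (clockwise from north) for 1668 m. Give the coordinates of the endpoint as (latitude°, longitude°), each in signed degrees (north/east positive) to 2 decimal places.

36.34°, -113.39°

Angular distance δ = d/R = 1668/10792.5 = 0.15455 rad; initial bearing θ = 0.8168 rad.
sin φ₂ = sin φ₁ cos δ + cos φ₁ sin δ cos θ = (0.5078)(0.9881) + (0.8615)(0.1539)(0.6845) = 0.5926, so φ₂ = 36.34°.
Δλ = atan2(sin θ sin δ cos φ₁, cos δ − sin φ₁ sin φ₂) = atan2(0.0967, 0.6872) = 8.008°.
λ₂ = -121.400° + 8.008° = -113.39°.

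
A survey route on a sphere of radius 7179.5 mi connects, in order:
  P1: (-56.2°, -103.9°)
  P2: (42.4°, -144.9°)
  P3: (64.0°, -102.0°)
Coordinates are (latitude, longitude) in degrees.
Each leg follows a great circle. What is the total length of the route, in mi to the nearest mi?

17169 mi

Leg P1→P2: central angle 1.8238 rad, distance 13093.9 mi.
Leg P2→P3: central angle 0.5676 rad, distance 4075.1 mi.
Total: 13093.9 + 4075.1 ≈ 17169 mi.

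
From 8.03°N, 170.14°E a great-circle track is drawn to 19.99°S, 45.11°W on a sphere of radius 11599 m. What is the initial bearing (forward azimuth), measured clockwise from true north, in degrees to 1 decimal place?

With φ₁ = 0.1401, φ₂ = -0.3489, Δλ = 2.5264 rad, the forward-azimuth formula gives
θ = atan2( sin Δλ cos φ₂ , cos φ₁ sin φ₂ − sin φ₁ cos φ₂ cos Δλ ) = atan2(0.5424, -0.2313) = 113.10°.
So the initial bearing is 113.1°.

113.1°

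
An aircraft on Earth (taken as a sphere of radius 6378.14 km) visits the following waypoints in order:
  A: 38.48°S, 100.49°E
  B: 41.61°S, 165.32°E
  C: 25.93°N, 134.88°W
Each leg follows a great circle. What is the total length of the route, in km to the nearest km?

Leg A→B: central angle 0.8471 rad, distance 5403.1 km.
Leg B→C: central angle 1.5229 rad, distance 9713.4 km.
Total: 5403.1 + 9713.4 ≈ 15116 km.

15116 km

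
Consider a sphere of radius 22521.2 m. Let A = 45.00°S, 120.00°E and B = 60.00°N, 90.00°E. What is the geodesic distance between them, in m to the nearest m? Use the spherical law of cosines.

42384 m

In radians: φ₁ = -0.7854, φ₂ = 1.0472, Δλ = -30.000° = -0.5236 rad.
cos c = sin φ₁ sin φ₂ + cos φ₁ cos φ₂ cos Δλ = (-0.7071)(0.8660) + (0.7071)(0.5000)(0.8660) = -0.30619,
so c = arccos(-0.30619) = 1.88198 rad.
Distance = R·c = 22521.2 × 1.8820 ≈ 42384 m.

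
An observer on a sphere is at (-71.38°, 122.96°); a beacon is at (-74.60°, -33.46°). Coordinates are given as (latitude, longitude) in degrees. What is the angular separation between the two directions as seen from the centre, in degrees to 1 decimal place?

33.3°

In radians: φ₁ = -1.2458, φ₂ = -1.3020, Δλ = -156.420° = -2.7300 rad.
Haversine: a = sin²(Δφ/2) + cos φ₁ cos φ₂ sin²(Δλ/2) = 0.0008 + (0.3193)(0.2656)(0.9583) = 0.08204.
Central angle c = 2·arcsin(√a) = 0.58099 rad.
So the angular separation is 33.3°.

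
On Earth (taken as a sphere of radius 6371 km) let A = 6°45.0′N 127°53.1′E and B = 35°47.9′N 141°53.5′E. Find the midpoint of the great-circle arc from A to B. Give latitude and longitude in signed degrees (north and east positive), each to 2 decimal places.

21.42°, 134.18°

Central angle δ = 0.5543 rad. Interpolating on the sphere with fraction f = 0.5:
P = [sin((1−f)δ)·A + sin(fδ)·B] / sin δ = 0.5198·A + 0.5198·B in Cartesian coordinates,
giving P = (-0.6488, 0.6676, 0.3652), i.e. latitude 21.42°, longitude 134.18°.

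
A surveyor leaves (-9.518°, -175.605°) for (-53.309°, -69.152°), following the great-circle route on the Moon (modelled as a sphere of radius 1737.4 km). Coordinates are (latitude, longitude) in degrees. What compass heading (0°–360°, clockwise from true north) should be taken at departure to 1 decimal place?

With φ₁ = -0.1661, φ₂ = -0.9304, Δλ = 1.8580 rad, the forward-azimuth formula gives
θ = atan2( sin Δλ cos φ₂ , cos φ₁ sin φ₂ − sin φ₁ cos φ₂ cos Δλ ) = atan2(0.5730, -0.8188) = 145.01°.
So the initial bearing is 145.0°.

145.0°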